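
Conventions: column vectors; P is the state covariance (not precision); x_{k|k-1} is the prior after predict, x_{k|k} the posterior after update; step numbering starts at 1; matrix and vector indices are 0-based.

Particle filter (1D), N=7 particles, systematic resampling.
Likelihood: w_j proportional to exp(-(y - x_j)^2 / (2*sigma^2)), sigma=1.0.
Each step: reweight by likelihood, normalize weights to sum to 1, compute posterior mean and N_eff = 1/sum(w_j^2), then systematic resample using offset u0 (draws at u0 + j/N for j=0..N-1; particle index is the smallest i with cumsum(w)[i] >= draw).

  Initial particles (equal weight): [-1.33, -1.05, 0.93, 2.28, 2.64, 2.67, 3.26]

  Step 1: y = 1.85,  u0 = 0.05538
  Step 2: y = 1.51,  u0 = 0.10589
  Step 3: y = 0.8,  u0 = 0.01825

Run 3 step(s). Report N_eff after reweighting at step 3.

N_eff = 4.4325

step 1: w=[0.0019, 0.0044, 0.1924, 0.2678, 0.2150, 0.2099, 0.1087]  mean=2.2647  Neff=4.7431  idx=[2, 2, 3, 4, 4, 5, 6]
step 2: w=[0.2004, 0.2004, 0.1763, 0.1252, 0.1252, 0.1210, 0.0513]  mean=1.9264  Neff=6.2465  idx=[0, 1, 1, 2, 3, 4, 6]
step 3: w=[0.2661, 0.2661, 0.2661, 0.0898, 0.0494, 0.0494, 0.0130]  mean=1.2504  Neff=4.4325  idx=[0, 0, 1, 1, 2, 2, 3]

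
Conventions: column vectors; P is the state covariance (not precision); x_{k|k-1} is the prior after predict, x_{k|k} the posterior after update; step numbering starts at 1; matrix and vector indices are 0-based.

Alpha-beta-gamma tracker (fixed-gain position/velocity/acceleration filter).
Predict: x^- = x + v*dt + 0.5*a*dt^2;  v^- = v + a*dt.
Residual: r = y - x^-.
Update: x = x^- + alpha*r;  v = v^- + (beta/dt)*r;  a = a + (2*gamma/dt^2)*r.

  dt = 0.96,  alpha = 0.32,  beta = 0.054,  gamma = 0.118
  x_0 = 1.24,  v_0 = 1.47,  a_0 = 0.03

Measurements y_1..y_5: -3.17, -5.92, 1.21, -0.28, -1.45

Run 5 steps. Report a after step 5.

step 1: x_pred=2.6650  r=-5.8350  x^+=0.7978  v^+=1.1706  a^+=-1.4642
step 2: x_pred=1.2469  r=-7.1669  x^+=-1.0465  v^+=-0.6382  a^+=-3.2995
step 3: x_pred=-3.1796  r=4.3896  x^+=-1.7749  v^+=-3.5588  a^+=-2.1754
step 4: x_pred=-6.1938  r=5.9138  x^+=-4.3014  v^+=-5.3145  a^+=-0.6610
step 5: x_pred=-9.7079  r=8.2579  x^+=-7.0654  v^+=-5.4846  a^+=1.4536

a_post = 1.4536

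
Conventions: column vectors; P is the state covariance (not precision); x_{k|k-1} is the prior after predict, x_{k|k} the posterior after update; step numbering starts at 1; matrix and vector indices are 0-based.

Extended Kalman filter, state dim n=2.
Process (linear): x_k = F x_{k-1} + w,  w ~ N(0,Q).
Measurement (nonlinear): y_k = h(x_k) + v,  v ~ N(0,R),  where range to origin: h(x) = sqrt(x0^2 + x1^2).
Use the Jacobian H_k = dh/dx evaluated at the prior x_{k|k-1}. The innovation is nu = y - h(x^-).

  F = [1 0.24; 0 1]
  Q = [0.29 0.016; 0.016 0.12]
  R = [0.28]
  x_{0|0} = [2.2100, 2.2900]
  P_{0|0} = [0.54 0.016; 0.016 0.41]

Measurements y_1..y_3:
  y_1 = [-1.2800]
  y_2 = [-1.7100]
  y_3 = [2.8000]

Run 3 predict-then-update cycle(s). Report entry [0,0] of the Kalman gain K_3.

step 1: x^-=[2.7596, 2.2900]  P^-=[0.8613 0.1304; 0.1304 0.5300]  H_jac=[0.7695 0.6386]  S=[1.1344]  K=[0.6577; 0.3868]  nu=[-4.8660]  x^+=[-0.4408, 0.4077]  P^+=[0.3706 -0.1582; -0.1582 0.3603]
step 2: x^-=[-0.3430, 0.4077]  P^-=[0.6054 -0.0557; -0.0557 0.4803]  H_jac=[-0.6438 0.7652]  S=[0.8670]  K=[-0.4987; 0.4652]  nu=[-2.2428]  x^+=[0.7755, -0.6357]  P^+=[0.3898 0.1454; 0.1454 0.2926]
step 3: x^-=[0.6229, -0.6357]  P^-=[0.7664 0.2316; 0.2316 0.4126]  H_jac=[0.6999 -0.7143]  S=[0.6343]  K=[0.5848; -0.2090]  nu=[1.9099]  x^+=[1.7398, -1.0350]  P^+=[0.5495 0.3092; 0.3092 0.3849]

K[0,0] = 0.5848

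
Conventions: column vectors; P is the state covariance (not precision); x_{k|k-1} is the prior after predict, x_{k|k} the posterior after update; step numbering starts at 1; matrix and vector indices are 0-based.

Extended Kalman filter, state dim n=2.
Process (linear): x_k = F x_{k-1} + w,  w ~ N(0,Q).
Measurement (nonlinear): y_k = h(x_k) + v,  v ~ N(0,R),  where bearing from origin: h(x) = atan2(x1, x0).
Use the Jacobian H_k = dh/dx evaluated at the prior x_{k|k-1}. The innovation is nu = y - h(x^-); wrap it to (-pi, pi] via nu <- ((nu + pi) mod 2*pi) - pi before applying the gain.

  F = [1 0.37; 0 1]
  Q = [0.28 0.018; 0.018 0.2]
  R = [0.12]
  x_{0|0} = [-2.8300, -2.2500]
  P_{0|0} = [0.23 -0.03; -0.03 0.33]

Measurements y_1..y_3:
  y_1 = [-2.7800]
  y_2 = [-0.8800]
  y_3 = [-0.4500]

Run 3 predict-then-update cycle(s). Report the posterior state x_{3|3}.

x_post = [-4.6172, -4.3159]

step 1: x^-=[-3.6625, -2.2500]  P^-=[0.5330 0.1101; 0.1101 0.5300]  H_jac=[0.1218 -0.1982]  S=[0.1434]  K=[0.3004; -0.6391]  nu=[-0.1893]  x^+=[-3.7194, -2.1290]  P^+=[0.5200 0.1376; 0.1376 0.4714]
step 2: x^-=[-4.5071, -2.1290]  P^-=[0.9664 0.3301; 0.3301 0.6714]  H_jac=[0.0857 -0.1814]  S=[0.1389]  K=[0.1651; -0.6731]  nu=[1.8203]  x^+=[-4.2066, -3.3543]  P^+=[0.9626 0.3455; 0.3455 0.6085]
step 3: x^-=[-5.4476, -3.3543]  P^-=[1.5816 0.5886; 0.5886 0.8085]  H_jac=[0.0820 -0.1331]  S=[0.1321]  K=[0.3881; -0.4494]  nu=[2.1397]  x^+=[-4.6172, -4.3159]  P^+=[1.5617 0.6117; 0.6117 0.7818]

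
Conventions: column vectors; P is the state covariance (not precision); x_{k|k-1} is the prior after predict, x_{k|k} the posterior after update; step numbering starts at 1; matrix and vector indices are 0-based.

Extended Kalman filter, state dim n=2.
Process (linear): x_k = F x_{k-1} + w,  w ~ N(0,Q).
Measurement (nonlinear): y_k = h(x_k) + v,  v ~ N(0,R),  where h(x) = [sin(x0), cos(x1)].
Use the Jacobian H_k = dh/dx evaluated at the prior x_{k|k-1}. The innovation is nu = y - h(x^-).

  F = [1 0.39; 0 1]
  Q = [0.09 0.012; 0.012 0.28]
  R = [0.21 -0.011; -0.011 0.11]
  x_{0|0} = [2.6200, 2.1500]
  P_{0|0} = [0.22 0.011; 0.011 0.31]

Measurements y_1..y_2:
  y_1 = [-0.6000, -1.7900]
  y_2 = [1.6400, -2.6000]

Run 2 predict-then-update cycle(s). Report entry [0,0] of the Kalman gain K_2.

K[0,0] = 0.3649

step 1: x^-=[3.4585, 2.1500]  P^-=[0.3657 0.1439; 0.1439 0.5900]  H_jac=[-0.9502 0.0000; 0.0000 -0.8369]  S=[0.5402 0.1034; 0.1034 0.5232]  K=[-0.6228 -0.1070; -0.0753 -0.9288]  nu=[-0.2884, -1.2426]  x^+=[3.7711, 3.3259]  P^+=[0.1364 0.0059; 0.0059 0.1211]
step 2: x^-=[5.0682, 3.3259]  P^-=[0.2494 0.0651; 0.0651 0.4011]  H_jac=[0.3484 0.0000; 0.0000 0.1832]  S=[0.2403 -0.0068; -0.0068 0.1235]  K=[0.3649 0.1169; 0.1115 0.6015]  nu=[2.5774, -1.6169]  x^+=[5.8199, 2.6408]  P^+=[0.2163 0.0482; 0.0482 0.3544]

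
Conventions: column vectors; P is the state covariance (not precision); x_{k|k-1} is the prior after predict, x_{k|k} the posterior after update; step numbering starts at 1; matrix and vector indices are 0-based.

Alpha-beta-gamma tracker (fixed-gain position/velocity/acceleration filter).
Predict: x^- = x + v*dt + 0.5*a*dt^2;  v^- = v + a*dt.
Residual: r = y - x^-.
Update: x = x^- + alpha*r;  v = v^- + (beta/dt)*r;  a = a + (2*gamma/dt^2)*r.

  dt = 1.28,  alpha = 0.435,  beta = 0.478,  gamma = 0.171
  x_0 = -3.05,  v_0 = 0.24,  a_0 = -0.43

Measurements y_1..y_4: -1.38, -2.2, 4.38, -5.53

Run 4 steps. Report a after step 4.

a_post = -0.9530

step 1: x_pred=-3.0951  r=1.7151  x^+=-2.3490  v^+=0.3301  a^+=-0.0720
step 2: x_pred=-1.9855  r=-0.2145  x^+=-2.0788  v^+=0.1578  a^+=-0.1168
step 3: x_pred=-1.9725  r=6.3525  x^+=0.7909  v^+=2.3806  a^+=1.2092
step 4: x_pred=4.8286  r=-10.3586  x^+=0.3226  v^+=0.0601  a^+=-0.9530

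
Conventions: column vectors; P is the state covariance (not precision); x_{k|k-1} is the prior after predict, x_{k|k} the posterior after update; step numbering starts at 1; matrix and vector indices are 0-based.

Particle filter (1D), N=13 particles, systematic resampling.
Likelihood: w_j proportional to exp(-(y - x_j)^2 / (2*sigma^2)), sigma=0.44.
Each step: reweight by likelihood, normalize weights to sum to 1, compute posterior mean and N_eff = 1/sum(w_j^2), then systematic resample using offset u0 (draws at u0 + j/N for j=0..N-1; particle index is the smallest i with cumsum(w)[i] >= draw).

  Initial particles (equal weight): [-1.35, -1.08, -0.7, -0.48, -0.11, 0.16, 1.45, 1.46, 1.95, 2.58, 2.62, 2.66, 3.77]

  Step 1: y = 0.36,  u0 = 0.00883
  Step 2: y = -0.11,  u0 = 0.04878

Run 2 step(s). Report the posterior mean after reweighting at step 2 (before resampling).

post_mean = -0.0123

step 1: w=[0.0003, 0.0027, 0.0308, 0.0908, 0.3174, 0.5064, 0.0261, 0.0247, 0.0008, 0.0000, 0.0000, 0.0000, 0.0000]  mean=0.0532  Neff=2.7196  idx=[2, 3, 4, 4, 4, 4, 5, 5, 5, 5, 5, 5, 5]
step 2: w=[0.0373, 0.0644, 0.0917, 0.0917, 0.0917, 0.0917, 0.0759, 0.0759, 0.0759, 0.0759, 0.0759, 0.0759, 0.0759]  mean=-0.0123  Neff=12.5743  idx=[1, 2, 3, 3, 4, 5, 6, 7, 8, 9, 10, 11, 12]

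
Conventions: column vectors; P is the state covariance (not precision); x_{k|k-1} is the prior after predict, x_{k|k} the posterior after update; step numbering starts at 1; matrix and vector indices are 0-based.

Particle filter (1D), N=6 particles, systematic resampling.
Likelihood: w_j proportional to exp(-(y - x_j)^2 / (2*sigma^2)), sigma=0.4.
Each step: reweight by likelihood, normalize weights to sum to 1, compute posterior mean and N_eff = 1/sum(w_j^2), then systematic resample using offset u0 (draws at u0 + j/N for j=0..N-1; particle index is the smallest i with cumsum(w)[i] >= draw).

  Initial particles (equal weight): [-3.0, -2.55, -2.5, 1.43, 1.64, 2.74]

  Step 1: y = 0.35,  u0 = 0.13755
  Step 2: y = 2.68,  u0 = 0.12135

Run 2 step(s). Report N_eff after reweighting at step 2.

step 1: w=[0.0000, 0.0000, 0.0000, 0.8257, 0.1743, 0.0000]  mean=1.4666  Neff=1.4042  idx=[3, 3, 3, 3, 3, 4]
step 2: w=[0.1053, 0.1053, 0.1053, 0.1053, 0.1053, 0.4734]  mean=1.5294  Neff=3.5772  idx=[1, 2, 4, 5, 5, 5]

N_eff = 3.5772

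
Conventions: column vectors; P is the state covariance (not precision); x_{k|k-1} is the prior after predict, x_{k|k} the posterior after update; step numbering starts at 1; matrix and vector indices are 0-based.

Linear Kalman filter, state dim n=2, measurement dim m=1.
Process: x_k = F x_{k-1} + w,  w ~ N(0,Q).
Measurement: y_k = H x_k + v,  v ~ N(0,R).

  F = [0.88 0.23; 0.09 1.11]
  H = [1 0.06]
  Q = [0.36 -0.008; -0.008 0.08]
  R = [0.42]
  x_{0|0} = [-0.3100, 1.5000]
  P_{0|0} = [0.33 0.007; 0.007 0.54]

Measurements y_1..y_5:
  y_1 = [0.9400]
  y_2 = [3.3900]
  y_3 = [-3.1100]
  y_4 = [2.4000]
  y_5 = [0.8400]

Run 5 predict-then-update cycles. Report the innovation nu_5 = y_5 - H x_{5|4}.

step 1: x^-=[0.0722, 1.6371]  P^-=[0.6470 0.1630; 0.1630 0.7494]  S=[1.0892]  K=[0.6029; 0.1909]  nu=[0.7696]  x^+=[0.5362, 1.7840]  P^+=[0.2510 0.0376; 0.0376 0.7097]
step 2: x^-=[0.8822, 2.0285]  P^-=[0.6071 0.2306; 0.2306 0.9640]  S=[1.0583]  K=[0.5868; 0.2725]  nu=[2.3861]  x^+=[2.2823, 2.6788]  P^+=[0.2428 0.0613; 0.0613 0.8854]
step 3: x^-=[2.6245, 3.1789]  P^-=[0.6197 0.2985; 0.2985 1.1851]  S=[1.0797]  K=[0.5905; 0.3423]  nu=[-5.9253]  x^+=[-0.8742, 1.1509]  P^+=[0.2432 0.0802; 0.0802 1.0586]
step 4: x^-=[-0.5046, 1.1988]  P^-=[0.6368 0.3616; 0.3616 1.4023]  S=[1.1052]  K=[0.5958; 0.4033]  nu=[2.8327]  x^+=[1.1831, 2.3411]  P^+=[0.2445 0.0960; 0.0960 1.2226]
step 5: x^-=[1.5796, 2.7051]  P^-=[0.6529 0.4193; 0.4193 1.6075]  S=[1.1290]  K=[0.6006; 0.4568]  nu=[-0.9019]  x^+=[1.0379, 2.2931]  P^+=[0.2457 0.1095; 0.1095 1.3719]

innov = [-0.9019]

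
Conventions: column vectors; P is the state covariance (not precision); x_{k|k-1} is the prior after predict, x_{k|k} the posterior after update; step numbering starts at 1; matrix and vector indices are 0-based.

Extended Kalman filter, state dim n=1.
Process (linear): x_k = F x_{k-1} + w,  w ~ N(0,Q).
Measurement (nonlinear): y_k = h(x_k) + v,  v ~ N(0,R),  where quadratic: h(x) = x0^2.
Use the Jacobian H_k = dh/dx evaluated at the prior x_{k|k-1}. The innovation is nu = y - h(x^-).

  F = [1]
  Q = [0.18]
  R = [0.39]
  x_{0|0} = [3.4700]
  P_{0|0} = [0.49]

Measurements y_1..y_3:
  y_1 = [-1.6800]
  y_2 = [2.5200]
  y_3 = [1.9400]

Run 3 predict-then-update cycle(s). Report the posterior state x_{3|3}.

x_post = [1.4301]

step 1: x^-=[3.4700]  P^-=[0.6700]  H_jac=[6.9400]  S=[32.6596]  K=[0.1424]  nu=[-13.7209]  x^+=[1.5165]  P^+=[0.0080]
step 2: x^-=[1.5165]  P^-=[0.1880]  H_jac=[3.0331]  S=[2.1195]  K=[0.2690]  nu=[0.2201]  x^+=[1.5758]  P^+=[0.0346]
step 3: x^-=[1.5758]  P^-=[0.2146]  H_jac=[3.1515]  S=[2.5213]  K=[0.2682]  nu=[-0.5430]  x^+=[1.4301]  P^+=[0.0332]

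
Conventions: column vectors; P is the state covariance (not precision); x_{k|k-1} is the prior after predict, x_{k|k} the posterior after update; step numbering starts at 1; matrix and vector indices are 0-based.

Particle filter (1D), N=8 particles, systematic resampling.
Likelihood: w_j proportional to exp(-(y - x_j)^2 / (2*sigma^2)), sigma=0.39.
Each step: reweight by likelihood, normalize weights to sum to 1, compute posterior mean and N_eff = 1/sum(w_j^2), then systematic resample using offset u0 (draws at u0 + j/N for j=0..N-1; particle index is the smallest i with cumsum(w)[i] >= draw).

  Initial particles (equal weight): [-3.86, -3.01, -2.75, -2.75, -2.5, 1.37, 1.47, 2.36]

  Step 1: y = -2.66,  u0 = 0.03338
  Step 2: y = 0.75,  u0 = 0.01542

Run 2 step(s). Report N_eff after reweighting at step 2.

N_eff = 2.0313

step 1: w=[0.0025, 0.1886, 0.2747, 0.2747, 0.2594, 0.0000, 0.0000, 0.0000]  mean=-2.7370  Neff=3.9394  idx=[1, 1, 2, 2, 3, 3, 4, 4]
step 2: w=[0.0000, 0.0000, 0.0019, 0.0019, 0.0019, 0.0019, 0.4961, 0.4961]  mean=-2.5019  Neff=2.0313  idx=[6, 6, 6, 6, 7, 7, 7, 7]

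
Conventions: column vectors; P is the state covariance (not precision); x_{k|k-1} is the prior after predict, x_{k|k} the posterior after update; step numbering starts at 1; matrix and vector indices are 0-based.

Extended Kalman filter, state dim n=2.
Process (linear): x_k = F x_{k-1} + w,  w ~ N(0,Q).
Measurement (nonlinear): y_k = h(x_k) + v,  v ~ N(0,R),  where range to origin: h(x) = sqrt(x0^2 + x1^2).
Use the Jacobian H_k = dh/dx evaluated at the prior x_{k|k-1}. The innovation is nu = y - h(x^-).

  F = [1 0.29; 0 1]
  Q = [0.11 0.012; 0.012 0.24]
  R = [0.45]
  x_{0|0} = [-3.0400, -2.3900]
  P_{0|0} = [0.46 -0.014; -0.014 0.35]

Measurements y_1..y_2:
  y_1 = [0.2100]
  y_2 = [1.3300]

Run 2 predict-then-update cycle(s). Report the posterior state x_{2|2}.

x_post = [-1.5994, -0.6130]

step 1: x^-=[-3.7331, -2.3900]  P^-=[0.5913 0.0995; 0.0995 0.5900]  H_jac=[-0.8422 -0.5392]  S=[1.1313]  K=[-0.4876; -0.3553]  nu=[-4.2226]  x^+=[-1.6741, -0.8898]  P^+=[0.3223 -0.0965; -0.0965 0.4472]
step 2: x^-=[-1.9321, -0.8898]  P^-=[0.4140 0.0452; 0.0452 0.6872]  H_jac=[-0.9083 -0.4183]  S=[0.9461]  K=[-0.4174; -0.3472]  nu=[-0.7972]  x^+=[-1.5994, -0.6130]  P^+=[0.2491 -0.0919; -0.0919 0.5731]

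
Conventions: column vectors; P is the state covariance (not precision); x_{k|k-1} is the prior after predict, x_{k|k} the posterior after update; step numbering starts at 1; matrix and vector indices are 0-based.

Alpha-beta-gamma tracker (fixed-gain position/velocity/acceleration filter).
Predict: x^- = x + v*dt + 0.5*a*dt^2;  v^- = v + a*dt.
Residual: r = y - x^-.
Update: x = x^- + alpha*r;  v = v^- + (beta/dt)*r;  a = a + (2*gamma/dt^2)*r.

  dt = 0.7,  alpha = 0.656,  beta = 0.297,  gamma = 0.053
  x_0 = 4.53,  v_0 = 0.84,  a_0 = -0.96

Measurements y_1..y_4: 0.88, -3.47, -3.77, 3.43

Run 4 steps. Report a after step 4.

a_post = 0.4118

step 1: x_pred=4.8828  r=-4.0028  x^+=2.2570  v^+=-1.5303  a^+=-1.8259
step 2: x_pred=0.7384  r=-4.2084  x^+=-2.0223  v^+=-4.5940  a^+=-2.7363
step 3: x_pred=-5.9085  r=2.1385  x^+=-4.5057  v^+=-5.6021  a^+=-2.2737
step 4: x_pred=-8.9842  r=12.4142  x^+=-0.8405  v^+=-1.9265  a^+=0.4118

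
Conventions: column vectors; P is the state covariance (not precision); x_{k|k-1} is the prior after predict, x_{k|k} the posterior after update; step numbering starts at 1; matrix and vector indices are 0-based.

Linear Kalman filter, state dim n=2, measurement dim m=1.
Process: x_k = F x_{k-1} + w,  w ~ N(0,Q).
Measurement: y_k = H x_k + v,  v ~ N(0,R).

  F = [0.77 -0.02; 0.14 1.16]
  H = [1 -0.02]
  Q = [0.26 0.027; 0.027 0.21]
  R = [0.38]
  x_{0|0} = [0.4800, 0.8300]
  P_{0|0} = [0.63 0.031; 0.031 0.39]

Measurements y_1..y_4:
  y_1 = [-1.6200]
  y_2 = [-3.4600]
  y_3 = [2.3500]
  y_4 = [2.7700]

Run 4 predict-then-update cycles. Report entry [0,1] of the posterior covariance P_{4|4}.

P_post[0,1] = 0.0527

step 1: x^-=[0.3530, 1.0300]  P^-=[0.6327 0.1135; 0.1135 0.7572]  S=[1.0085]  K=[0.6251; 0.0975]  nu=[-1.9524]  x^+=[-0.8675, 0.8396]  P^+=[0.2386 0.0520; 0.0520 0.7476]
step 2: x^-=[-0.6848, 0.8525]  P^-=[0.4002 0.0817; 0.0817 1.2376]  S=[0.7774]  K=[0.5126; 0.0732]  nu=[-2.7581]  x^+=[-2.0988, 0.6506]  P^+=[0.1959 0.0525; 0.0525 1.2334]
step 3: x^-=[-1.6291, 0.4608]  P^-=[0.3750 0.0662; 0.0662 1.8905]  S=[0.7531]  K=[0.4962; 0.0377]  nu=[3.9883]  x^+=[0.3498, 0.6114]  P^+=[0.1896 0.0521; 0.0521 1.8895]
step 4: x^-=[0.2571, 0.7582]  P^-=[0.3716 0.0500; 0.0500 2.7731]  S=[0.7507]  K=[0.4936; -0.0072]  nu=[2.5280]  x^+=[1.5051, 0.7399]  P^+=[0.1886 0.0527; 0.0527 2.7731]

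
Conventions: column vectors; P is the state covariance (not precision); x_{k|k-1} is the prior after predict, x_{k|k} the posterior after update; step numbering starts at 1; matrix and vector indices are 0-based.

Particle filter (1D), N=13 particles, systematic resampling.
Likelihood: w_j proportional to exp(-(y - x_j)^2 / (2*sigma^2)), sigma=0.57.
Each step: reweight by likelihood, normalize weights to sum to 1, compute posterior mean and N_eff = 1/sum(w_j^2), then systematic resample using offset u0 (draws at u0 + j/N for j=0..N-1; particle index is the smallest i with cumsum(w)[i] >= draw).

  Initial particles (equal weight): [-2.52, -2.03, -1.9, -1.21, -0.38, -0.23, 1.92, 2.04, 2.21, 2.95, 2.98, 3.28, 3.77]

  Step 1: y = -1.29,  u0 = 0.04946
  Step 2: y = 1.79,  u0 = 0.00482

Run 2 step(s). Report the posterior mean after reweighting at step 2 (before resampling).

step 1: w=[0.0384, 0.1696, 0.2221, 0.3900, 0.1101, 0.0699, 0.0000, 0.0000, 0.0000, 0.0000, 0.0000, 0.0000, 0.0000]  mean=-1.3927  Neff=4.0220  idx=[1, 1, 1, 2, 2, 3, 3, 3, 3, 3, 3, 4, 5]
step 2: w=[0.0000, 0.0000, 0.0000, 0.0000, 0.0000, 0.0004, 0.0004, 0.0004, 0.0004, 0.0004, 0.0004, 0.2748, 0.7229]  mean=-0.2734  Neff=1.6717  idx=[11, 11, 11, 11, 12, 12, 12, 12, 12, 12, 12, 12, 12]

post_mean = -0.2734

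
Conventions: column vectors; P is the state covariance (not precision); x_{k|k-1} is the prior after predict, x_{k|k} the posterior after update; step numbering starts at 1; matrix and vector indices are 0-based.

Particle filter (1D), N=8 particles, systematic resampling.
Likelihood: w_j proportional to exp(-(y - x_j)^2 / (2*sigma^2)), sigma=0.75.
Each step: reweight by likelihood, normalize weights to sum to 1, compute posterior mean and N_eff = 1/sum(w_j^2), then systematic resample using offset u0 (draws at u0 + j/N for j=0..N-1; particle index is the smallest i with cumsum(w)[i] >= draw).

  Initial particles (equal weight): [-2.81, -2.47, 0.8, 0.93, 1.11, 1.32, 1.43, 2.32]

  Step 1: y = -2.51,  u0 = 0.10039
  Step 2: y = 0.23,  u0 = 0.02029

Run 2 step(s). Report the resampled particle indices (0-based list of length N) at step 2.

step 1: w=[0.4803, 0.5196, 0.0000, 0.0000, 0.0000, 0.0000, 0.0000, 0.0000]  mean=-2.6331  Neff=1.9971  idx=[0, 0, 0, 0, 1, 1, 1, 1]
step 2: w=[0.0375, 0.0375, 0.0375, 0.0375, 0.2125, 0.2125, 0.2125, 0.2125]  mean=-2.5210  Neff=5.3689  idx=[0, 3, 4, 5, 5, 6, 6, 7]

resampled_idx = [0, 3, 4, 5, 5, 6, 6, 7]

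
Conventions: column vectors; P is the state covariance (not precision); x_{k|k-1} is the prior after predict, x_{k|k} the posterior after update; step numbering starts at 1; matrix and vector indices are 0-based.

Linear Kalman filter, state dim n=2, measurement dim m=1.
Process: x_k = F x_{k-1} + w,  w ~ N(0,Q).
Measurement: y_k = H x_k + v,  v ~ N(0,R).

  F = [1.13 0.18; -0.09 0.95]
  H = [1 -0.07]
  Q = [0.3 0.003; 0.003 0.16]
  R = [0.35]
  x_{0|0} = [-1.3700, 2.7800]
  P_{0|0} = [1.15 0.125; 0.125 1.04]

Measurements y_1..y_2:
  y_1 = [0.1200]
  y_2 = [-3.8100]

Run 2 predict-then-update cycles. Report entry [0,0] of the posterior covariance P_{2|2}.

P_post[0,0] = 0.2499

step 1: x^-=[-1.0477, 2.7643]  P^-=[1.8530 0.1960; 0.1960 1.0865]  S=[2.1809]  K=[0.8434; 0.0550]  nu=[1.3612]  x^+=[0.1003, 2.8392]  P^+=[0.3018 0.0949; 0.0949 1.0799]
step 2: x^-=[0.6244, 2.6882]  P^-=[0.7590 0.2573; 0.2573 1.1209]  S=[1.0784]  K=[0.6871; 0.1658]  nu=[-4.2462]  x^+=[-2.2930, 1.9842]  P^+=[0.2499 0.1344; 0.1344 1.0912]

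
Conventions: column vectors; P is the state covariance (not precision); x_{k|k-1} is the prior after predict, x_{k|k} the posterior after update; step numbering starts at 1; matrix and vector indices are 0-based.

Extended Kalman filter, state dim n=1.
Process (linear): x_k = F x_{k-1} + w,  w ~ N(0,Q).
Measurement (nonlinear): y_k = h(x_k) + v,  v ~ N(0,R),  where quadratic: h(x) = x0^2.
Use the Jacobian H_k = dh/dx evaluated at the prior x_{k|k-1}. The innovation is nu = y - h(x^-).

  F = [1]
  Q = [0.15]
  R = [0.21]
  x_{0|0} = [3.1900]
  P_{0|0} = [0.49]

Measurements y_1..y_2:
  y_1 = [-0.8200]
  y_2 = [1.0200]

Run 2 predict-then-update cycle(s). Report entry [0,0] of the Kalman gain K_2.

step 1: x^-=[3.1900]  P^-=[0.6400]  H_jac=[6.3800]  S=[26.2608]  K=[0.1555]  nu=[-10.9961]  x^+=[1.4803]  P^+=[0.0051]
step 2: x^-=[1.4803]  P^-=[0.1551]  H_jac=[2.9605]  S=[1.5696]  K=[0.2926]  nu=[-1.1712]  x^+=[1.1376]  P^+=[0.0208]

K[0,0] = 0.2926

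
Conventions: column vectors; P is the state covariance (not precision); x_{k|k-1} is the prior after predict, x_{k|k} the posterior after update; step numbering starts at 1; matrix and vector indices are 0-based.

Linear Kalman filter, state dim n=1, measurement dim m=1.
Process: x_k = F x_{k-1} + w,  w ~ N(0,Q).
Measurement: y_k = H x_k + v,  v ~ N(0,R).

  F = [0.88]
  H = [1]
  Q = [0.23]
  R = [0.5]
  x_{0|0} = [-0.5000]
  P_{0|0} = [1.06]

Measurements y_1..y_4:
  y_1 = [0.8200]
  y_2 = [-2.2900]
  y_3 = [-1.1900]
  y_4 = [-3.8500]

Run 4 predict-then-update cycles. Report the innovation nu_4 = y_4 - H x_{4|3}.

step 1: x^-=[-0.4400]  P^-=[1.0509]  S=[1.5509]  K=[0.6776]  nu=[1.2600]  x^+=[0.4138]  P^+=[0.3388]
step 2: x^-=[0.3641]  P^-=[0.4924]  S=[0.9924]  K=[0.4962]  nu=[-2.6541]  x^+=[-0.9527]  P^+=[0.2481]
step 3: x^-=[-0.8384]  P^-=[0.4221]  S=[0.9221]  K=[0.4578]  nu=[-0.3516]  x^+=[-0.9994]  P^+=[0.2289]
step 4: x^-=[-0.8794]  P^-=[0.4072]  S=[0.9072]  K=[0.4489]  nu=[-2.9706]  x^+=[-2.2129]  P^+=[0.2244]

innov = [-2.9706]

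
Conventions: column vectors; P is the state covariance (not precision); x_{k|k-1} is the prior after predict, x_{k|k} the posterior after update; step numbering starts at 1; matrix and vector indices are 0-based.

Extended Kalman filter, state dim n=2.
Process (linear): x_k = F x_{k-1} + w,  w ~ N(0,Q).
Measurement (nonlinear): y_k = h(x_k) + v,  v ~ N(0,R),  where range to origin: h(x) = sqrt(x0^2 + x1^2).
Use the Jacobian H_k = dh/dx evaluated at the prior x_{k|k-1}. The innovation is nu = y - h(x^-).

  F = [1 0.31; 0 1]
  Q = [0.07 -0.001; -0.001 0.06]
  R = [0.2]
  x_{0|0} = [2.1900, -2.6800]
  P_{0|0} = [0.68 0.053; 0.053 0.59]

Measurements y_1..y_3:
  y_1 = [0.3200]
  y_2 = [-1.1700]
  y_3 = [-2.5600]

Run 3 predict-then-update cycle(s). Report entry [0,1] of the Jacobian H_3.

H_jac[0,1] = -0.2698

step 1: x^-=[1.3592, -2.6800]  P^-=[0.8396 0.2349; 0.2349 0.6500]  H_jac=[0.4523 -0.8919]  S=[0.6993]  K=[0.2435; -0.6771]  nu=[-2.6850]  x^+=[0.7055, -0.8621]  P^+=[0.7981 0.3502; 0.3502 0.3294]
step 2: x^-=[0.4382, -0.8621]  P^-=[1.1169 0.4513; 0.4513 0.3894]  H_jac=[0.4532 -0.8914]  S=[0.3742]  K=[0.2775; -0.3812]  nu=[-2.1371]  x^+=[-0.1548, -0.0475]  P^+=[1.0881 0.4909; 0.4909 0.3351]
step 3: x^-=[-0.1695, -0.0475]  P^-=[1.4946 0.5937; 0.5937 0.3951]  H_jac=[-0.9629 -0.2698]  S=[1.9231]  K=[-0.8317; -0.3527]  nu=[-2.7361]  x^+=[2.1060, 0.9176]  P^+=[0.1644 0.0296; 0.0296 0.1558]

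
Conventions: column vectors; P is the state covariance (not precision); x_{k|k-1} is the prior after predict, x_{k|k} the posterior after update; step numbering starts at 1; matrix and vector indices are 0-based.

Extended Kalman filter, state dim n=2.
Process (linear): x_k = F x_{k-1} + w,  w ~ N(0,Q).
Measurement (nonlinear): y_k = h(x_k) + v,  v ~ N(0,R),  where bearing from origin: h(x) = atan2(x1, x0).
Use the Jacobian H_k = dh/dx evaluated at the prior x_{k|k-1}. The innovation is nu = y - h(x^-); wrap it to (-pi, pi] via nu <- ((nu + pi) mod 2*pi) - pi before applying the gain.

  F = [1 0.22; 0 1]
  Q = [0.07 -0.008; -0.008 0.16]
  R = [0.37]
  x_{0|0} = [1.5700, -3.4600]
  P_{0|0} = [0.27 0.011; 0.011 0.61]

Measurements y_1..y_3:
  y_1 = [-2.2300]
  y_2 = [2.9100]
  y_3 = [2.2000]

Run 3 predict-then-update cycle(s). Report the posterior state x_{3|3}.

step 1: x^-=[0.8088, -3.4600]  P^-=[0.3744 0.1372; 0.1372 0.7700]  H_jac=[0.2740 0.0641]  S=[0.4061]  K=[0.2743; 0.2141]  nu=[-0.8888]  x^+=[0.5650, -3.6503]  P^+=[0.3438 0.1134; 0.1134 0.7514]
step 2: x^-=[-0.2380, -3.6503]  P^-=[0.5001 0.2707; 0.2707 0.9114]  H_jac=[0.2728 -0.0178]  S=[0.4049]  K=[0.3250; 0.1423]  nu=[-1.7373]  x^+=[-0.8027, -3.8975]  P^+=[0.4573 0.2519; 0.2519 0.9032]
step 3: x^-=[-1.6602, -3.8975]  P^-=[0.6819 0.4426; 0.4426 1.0632]  H_jac=[0.2172 -0.0925]  S=[0.3935]  K=[0.2723; -0.0056]  nu=[-2.1097]  x^+=[-2.2346, -3.8856]  P^+=[0.6527 0.4432; 0.4432 1.0632]

x_post = [-2.2346, -3.8856]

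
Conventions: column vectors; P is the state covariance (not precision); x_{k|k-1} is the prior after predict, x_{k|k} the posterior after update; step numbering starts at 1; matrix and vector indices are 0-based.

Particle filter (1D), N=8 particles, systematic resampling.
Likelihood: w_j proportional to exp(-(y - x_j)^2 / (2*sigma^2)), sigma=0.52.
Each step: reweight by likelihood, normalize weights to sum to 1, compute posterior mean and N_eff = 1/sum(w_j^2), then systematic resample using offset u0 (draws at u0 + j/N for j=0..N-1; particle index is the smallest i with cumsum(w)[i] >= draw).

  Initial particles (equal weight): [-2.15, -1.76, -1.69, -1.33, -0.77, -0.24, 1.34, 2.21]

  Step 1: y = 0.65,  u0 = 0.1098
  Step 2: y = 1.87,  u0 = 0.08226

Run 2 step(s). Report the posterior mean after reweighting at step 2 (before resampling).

step 1: w=[0.0000, 0.0000, 0.0001, 0.0010, 0.0352, 0.3391, 0.6082, 0.0163]  mean=0.7410  Neff=2.0557  idx=[5, 5, 5, 6, 6, 6, 6, 7]
step 2: w=[0.0001, 0.0001, 0.0001, 0.1866, 0.1866, 0.1866, 0.1866, 0.2533]  mean=1.5600  Neff=4.9150  idx=[3, 4, 4, 5, 6, 6, 7, 7]

post_mean = 1.5600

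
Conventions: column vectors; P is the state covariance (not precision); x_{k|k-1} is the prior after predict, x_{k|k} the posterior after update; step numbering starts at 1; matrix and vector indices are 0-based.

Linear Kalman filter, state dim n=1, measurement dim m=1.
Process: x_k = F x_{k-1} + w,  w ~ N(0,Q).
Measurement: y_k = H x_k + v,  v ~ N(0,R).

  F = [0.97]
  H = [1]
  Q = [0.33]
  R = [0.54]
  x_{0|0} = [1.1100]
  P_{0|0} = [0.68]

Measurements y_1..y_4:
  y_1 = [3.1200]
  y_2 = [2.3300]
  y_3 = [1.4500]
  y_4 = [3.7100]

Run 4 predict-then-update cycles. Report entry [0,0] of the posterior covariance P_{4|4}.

step 1: x^-=[1.0767]  P^-=[0.9698]  S=[1.5098]  K=[0.6423]  nu=[2.0433]  x^+=[2.3892]  P^+=[0.3469]
step 2: x^-=[2.3175]  P^-=[0.6564]  S=[1.1964]  K=[0.5486]  nu=[0.0125]  x^+=[2.3244]  P^+=[0.2963]
step 3: x^-=[2.2546]  P^-=[0.6088]  S=[1.1488]  K=[0.5299]  nu=[-0.8046]  x^+=[1.8282]  P^+=[0.2862]
step 4: x^-=[1.7734]  P^-=[0.5992]  S=[1.1392]  K=[0.5260]  nu=[1.9366]  x^+=[2.7921]  P^+=[0.2840]

P_post[0,0] = 0.2840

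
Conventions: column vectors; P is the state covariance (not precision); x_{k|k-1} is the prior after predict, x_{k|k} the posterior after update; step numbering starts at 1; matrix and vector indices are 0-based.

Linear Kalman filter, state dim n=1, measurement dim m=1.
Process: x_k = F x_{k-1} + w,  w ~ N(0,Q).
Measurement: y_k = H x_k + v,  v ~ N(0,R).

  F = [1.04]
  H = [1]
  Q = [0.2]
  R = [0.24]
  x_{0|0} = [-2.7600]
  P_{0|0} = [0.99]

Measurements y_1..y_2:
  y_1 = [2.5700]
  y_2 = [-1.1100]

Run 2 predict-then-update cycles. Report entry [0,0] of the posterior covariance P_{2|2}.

step 1: x^-=[-2.8704]  P^-=[1.2708]  S=[1.5108]  K=[0.8411]  nu=[5.4404]  x^+=[1.7057]  P^+=[0.2019]
step 2: x^-=[1.7740]  P^-=[0.4183]  S=[0.6583]  K=[0.6355]  nu=[-2.8840]  x^+=[-0.0586]  P^+=[0.1525]

P_post[0,0] = 0.1525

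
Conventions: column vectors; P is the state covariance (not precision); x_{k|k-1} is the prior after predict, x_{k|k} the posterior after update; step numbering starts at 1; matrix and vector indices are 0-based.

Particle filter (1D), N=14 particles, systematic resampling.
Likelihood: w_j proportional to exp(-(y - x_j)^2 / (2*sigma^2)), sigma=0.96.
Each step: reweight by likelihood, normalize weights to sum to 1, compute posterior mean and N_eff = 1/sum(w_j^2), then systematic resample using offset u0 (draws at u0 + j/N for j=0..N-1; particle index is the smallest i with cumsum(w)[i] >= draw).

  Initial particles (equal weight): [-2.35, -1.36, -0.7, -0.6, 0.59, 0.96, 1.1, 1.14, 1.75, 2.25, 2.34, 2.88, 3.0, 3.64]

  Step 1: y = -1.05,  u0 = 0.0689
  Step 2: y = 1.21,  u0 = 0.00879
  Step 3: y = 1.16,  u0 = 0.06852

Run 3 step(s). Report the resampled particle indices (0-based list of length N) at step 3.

resampled_idx = [4, 6, 6, 7, 8, 8, 9, 9, 10, 11, 11, 12, 13, 13]

step 1: w=[0.1081, 0.2566, 0.2529, 0.2422, 0.0628, 0.0302, 0.0220, 0.0200, 0.0038, 0.0007, 0.0005, 0.0001, 0.0000, 0.0000]  mean=-0.8022  Neff=4.8571  idx=[0, 1, 1, 1, 1, 2, 2, 2, 3, 3, 3, 3, 5, 8]
step 2: w=[0.0003, 0.0092, 0.0092, 0.0092, 0.0092, 0.0457, 0.0457, 0.0457, 0.0559, 0.0559, 0.0559, 0.0559, 0.3197, 0.2824]  mean=0.5201  Neff=4.9733  idx=[1, 5, 7, 8, 10, 11, 12, 12, 12, 12, 13, 13, 13, 13]
step 3: w=[0.0039, 0.0188, 0.0188, 0.0229, 0.0229, 0.0229, 0.1205, 0.1205, 0.1205, 0.1205, 0.1019, 0.1019, 0.1019, 0.1019]  mean=1.1031  Neff=9.8124  idx=[4, 6, 6, 7, 8, 8, 9, 9, 10, 11, 11, 12, 13, 13]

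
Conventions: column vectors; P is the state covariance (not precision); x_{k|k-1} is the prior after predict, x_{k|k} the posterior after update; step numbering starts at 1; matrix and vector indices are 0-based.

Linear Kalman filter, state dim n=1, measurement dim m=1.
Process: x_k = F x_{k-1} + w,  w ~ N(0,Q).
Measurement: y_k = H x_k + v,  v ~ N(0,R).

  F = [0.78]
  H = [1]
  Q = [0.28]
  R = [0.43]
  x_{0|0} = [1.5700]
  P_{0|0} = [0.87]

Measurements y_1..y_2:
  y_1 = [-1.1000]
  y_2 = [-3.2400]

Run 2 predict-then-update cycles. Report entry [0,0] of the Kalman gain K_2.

K[0,0] = 0.5118

step 1: x^-=[1.2246]  P^-=[0.8093]  S=[1.2393]  K=[0.6530]  nu=[-2.3246]  x^+=[-0.2934]  P^+=[0.2808]
step 2: x^-=[-0.2289]  P^-=[0.4508]  S=[0.8808]  K=[0.5118]  nu=[-3.0111]  x^+=[-1.7701]  P^+=[0.2201]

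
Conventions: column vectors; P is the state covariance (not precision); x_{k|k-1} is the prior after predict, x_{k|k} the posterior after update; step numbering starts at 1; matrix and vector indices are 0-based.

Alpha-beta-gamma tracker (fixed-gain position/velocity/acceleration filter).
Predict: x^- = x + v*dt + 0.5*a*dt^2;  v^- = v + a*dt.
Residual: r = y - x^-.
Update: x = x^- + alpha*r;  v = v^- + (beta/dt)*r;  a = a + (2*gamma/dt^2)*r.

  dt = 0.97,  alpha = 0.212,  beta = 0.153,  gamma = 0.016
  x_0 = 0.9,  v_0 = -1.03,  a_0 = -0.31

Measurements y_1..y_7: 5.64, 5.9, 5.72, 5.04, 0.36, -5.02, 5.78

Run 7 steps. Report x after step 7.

x_post = 2.9177

step 1: x_pred=-0.2449  r=5.8849  x^+=1.0027  v^+=-0.4025  a^+=-0.1099
step 2: x_pred=0.5606  r=5.3394  x^+=1.6926  v^+=0.3332  a^+=0.0717
step 3: x_pred=2.0495  r=3.6705  x^+=2.8276  v^+=0.9817  a^+=0.1966
step 4: x_pred=3.8724  r=1.1676  x^+=4.1199  v^+=1.3566  a^+=0.2363
step 5: x_pred=5.5470  r=-5.1870  x^+=4.4473  v^+=0.7676  a^+=0.0599
step 6: x_pred=5.2201  r=-10.2401  x^+=3.0492  v^+=-0.7895  a^+=-0.2884
step 7: x_pred=2.1477  r=3.6323  x^+=2.9177  v^+=-0.4963  a^+=-0.1649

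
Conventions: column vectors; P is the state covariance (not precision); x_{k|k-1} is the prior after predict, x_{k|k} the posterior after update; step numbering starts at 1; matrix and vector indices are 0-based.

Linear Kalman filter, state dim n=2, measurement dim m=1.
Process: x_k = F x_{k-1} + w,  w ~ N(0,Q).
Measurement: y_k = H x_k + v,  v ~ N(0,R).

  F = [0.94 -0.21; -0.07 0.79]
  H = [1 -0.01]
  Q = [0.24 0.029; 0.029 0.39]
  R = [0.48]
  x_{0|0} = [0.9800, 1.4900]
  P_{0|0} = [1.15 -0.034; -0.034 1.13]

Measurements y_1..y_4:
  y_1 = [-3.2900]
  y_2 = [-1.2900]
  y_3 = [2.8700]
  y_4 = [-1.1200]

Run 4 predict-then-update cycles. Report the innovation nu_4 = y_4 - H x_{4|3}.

step 1: x^-=[0.6083, 1.1085]  P^-=[1.3194 -0.2599; -0.2599 1.1046]  S=[1.8047]  K=[0.7325; -0.1501]  nu=[-3.8872]  x^+=[-2.2392, 1.6921]  P^+=[0.3510 -0.0614; -0.0614 1.0640]
step 2: x^-=[-2.4602, 1.4935]  P^-=[0.6213 -0.2171; -0.2171 1.0625]  S=[1.1058]  K=[0.5638; -0.2060]  nu=[1.1851]  x^+=[-1.7920, 1.2494]  P^+=[0.2698 -0.0887; -0.0887 1.0156]
step 3: x^-=[-1.9468, 1.1125]  P^-=[0.5582 -0.2244; -0.2244 1.0350]  S=[1.0428]  K=[0.5374; -0.2251]  nu=[4.8279]  x^+=[0.6479, 0.0255]  P^+=[0.2570 -0.0982; -0.0982 0.9821]
step 4: x^-=[0.6037, -0.0252]  P^-=[0.5492 -0.2252; -0.2252 1.0151]  S=[1.0338]  K=[0.5334; -0.2277]  nu=[-1.7239]  x^+=[-0.3159, 0.3673]  P^+=[0.2550 -0.0997; -0.0997 0.9615]

innov = [-1.7239]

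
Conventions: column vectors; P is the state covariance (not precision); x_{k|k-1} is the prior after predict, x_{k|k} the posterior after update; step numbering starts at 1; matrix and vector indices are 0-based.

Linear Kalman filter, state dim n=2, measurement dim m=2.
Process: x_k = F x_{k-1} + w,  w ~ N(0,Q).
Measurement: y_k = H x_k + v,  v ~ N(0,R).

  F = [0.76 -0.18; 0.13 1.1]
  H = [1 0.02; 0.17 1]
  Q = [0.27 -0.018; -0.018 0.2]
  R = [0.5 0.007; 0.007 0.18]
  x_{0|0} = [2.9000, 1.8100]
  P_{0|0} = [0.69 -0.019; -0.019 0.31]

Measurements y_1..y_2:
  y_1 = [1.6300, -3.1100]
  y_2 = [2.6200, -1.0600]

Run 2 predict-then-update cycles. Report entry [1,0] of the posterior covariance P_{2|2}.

P_post[1,0] = -0.0345

step 1: x^-=[1.8782, 2.3680]  P^-=[0.6838 -0.0266; -0.0266 0.5813]  S=[1.1830 0.1081; 0.1081 0.7720]  K=[0.5743 0.0356; -0.0820 0.7586]  nu=[-0.2956, -5.7973]  x^+=[1.5020, -2.0056]  P^+=[0.2882 -0.0386; -0.0386 0.1425]
step 2: x^-=[1.5025, -2.0109]  P^-=[0.4516 -0.0491; -0.0491 0.3663]  S=[0.9498 0.0419; 0.0419 0.5427]  K=[0.4738 0.0145; -0.0733 0.6653]  nu=[1.1577, 0.6955]  x^+=[2.0611, -1.6331]  P^+=[0.2377 -0.0345; -0.0345 0.1251]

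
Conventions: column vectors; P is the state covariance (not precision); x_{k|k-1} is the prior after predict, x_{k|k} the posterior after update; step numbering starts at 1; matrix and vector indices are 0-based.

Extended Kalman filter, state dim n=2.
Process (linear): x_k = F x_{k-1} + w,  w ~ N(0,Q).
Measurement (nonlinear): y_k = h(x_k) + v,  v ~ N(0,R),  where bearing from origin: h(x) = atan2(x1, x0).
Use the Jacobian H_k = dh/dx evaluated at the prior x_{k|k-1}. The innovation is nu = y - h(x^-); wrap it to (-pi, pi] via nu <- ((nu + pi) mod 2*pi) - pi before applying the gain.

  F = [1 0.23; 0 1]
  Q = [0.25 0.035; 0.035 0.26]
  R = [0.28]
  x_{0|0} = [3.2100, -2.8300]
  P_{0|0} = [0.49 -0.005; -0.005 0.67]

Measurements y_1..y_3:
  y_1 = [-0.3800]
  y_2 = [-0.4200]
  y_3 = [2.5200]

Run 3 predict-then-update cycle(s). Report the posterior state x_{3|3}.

step 1: x^-=[2.5591, -2.8300]  P^-=[0.7731 0.1841; 0.1841 0.9300]  H_jac=[0.1944 0.1758]  S=[0.3505]  K=[0.5211; 0.5685]  nu=[0.4556]  x^+=[2.7965, -2.5710]  P^+=[0.6780 0.0803; 0.0803 0.8167]
step 2: x^-=[2.2052, -2.5710]  P^-=[1.0081 0.3031; 0.3031 1.0767]  H_jac=[0.2241 0.1922]  S=[0.3965]  K=[0.7167; 0.6932]  nu=[0.4418]  x^+=[2.5218, -2.2647]  P^+=[0.8044 0.1061; 0.1061 0.8862]
step 3: x^-=[2.0010, -2.2647]  P^-=[1.1501 0.3449; 0.3449 1.1462]  H_jac=[0.2480 0.2191]  S=[0.4432]  K=[0.8140; 0.7596]  nu=[-2.9160]  x^+=[-0.3727, -4.4796]  P^+=[0.8565 0.0709; 0.0709 0.8904]

x_post = [-0.3727, -4.4796]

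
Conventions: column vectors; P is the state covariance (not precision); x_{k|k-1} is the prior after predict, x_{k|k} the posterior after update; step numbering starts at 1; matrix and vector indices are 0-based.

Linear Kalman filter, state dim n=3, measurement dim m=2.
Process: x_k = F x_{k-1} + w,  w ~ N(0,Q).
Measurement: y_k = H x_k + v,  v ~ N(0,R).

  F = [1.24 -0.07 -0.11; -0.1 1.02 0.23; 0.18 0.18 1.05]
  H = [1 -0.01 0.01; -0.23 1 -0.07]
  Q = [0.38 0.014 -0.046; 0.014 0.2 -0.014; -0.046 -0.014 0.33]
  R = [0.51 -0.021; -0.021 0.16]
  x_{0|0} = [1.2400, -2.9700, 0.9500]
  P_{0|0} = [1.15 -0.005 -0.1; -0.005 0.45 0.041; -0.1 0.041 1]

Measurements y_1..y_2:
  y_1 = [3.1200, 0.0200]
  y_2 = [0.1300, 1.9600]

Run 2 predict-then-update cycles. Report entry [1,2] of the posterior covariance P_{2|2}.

step 1: x^-=[1.6410, -2.9349, 0.6861]  P^-=[2.1913 -0.2273 -0.0436; -0.2273 0.7574 0.3406; -0.0436 0.3406 1.4617]  S=[2.7052 -0.7546; -0.7546 1.0960]  K=[0.7741 -0.1315; 0.1417 0.8146; 0.0634 0.2702]  nu=[1.4428, 3.3804]  x^+=[2.3133, 0.0231, 1.6908]  P^+=[0.3979 0.0552 0.0141; 0.0552 0.1501 0.1429; 0.0141 0.1429 1.3967]
step 2: x^-=[2.6808, 0.1811, 2.1959]  P^-=[0.9983 -0.0253 -0.1040; -0.0253 0.4891 0.5109; -0.1040 0.5109 1.9505]  S=[1.5068 -0.2693; -0.2693 0.6483]  K=[0.6413 -0.1156; 0.1187 0.7576; 0.0544 0.6370]  nu=[-2.5710, 2.5492]  x^+=[0.7372, 1.8073, 3.6799]  P^+=[0.3299 0.0439 -0.0005; 0.0439 0.1442 0.2198; -0.0005 0.2198 1.7017]

P_post[1,2] = 0.2198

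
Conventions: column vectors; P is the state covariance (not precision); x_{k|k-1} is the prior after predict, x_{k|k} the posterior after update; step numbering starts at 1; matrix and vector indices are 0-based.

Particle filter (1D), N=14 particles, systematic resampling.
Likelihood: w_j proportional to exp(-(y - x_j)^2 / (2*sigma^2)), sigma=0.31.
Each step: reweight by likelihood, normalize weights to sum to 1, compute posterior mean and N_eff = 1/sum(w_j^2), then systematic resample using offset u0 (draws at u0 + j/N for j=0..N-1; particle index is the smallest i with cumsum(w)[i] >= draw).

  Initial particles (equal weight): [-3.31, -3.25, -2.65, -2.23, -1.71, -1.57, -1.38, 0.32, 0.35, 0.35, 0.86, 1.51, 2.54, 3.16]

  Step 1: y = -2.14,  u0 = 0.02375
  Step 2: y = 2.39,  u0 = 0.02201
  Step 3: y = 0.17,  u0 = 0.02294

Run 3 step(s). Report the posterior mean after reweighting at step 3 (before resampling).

post_mean = -1.5700

step 1: w=[0.0004, 0.0009, 0.1408, 0.5223, 0.2082, 0.1005, 0.0270, 0.0000, 0.0000, 0.0000, 0.0000, 0.0000, 0.0000, 0.0000]  mean=-2.0930  Neff=2.8839  idx=[2, 2, 3, 3, 3, 3, 3, 3, 3, 4, 4, 4, 5, 5]
step 2: w=[0.0000, 0.0000, 0.0000, 0.0000, 0.0000, 0.0000, 0.0000, 0.0000, 0.0000, 0.0014, 0.0014, 0.0014, 0.4979, 0.4979]  mean=-1.5706  Neff=2.0169  idx=[12, 12, 12, 12, 12, 12, 12, 13, 13, 13, 13, 13, 13, 13]
step 3: w=[0.0714, 0.0714, 0.0714, 0.0714, 0.0714, 0.0714, 0.0714, 0.0714, 0.0714, 0.0714, 0.0714, 0.0714, 0.0714, 0.0714]  mean=-1.5700  Neff=14.0000  idx=[0, 1, 2, 3, 4, 5, 6, 7, 8, 9, 10, 11, 12, 13]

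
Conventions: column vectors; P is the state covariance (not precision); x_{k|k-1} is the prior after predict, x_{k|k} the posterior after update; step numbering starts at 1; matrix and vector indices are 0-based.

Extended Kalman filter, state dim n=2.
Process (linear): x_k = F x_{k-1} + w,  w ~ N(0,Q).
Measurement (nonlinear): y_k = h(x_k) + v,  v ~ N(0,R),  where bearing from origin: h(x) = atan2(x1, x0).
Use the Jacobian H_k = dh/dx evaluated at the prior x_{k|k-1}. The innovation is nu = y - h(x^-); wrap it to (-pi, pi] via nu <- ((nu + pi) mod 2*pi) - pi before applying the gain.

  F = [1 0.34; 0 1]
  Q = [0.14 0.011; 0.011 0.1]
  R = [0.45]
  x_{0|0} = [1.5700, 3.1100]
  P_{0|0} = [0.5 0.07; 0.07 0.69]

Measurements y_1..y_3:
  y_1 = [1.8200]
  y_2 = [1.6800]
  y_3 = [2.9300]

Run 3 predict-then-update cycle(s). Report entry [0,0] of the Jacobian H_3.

H_jac[0,0] = -0.1056

step 1: x^-=[2.6274, 3.1100]  P^-=[0.7674 0.3156; 0.3156 0.7900]  H_jac=[-0.1876 0.1585]  S=[0.4781]  K=[-0.1965; 0.1381]  nu=[0.9507]  x^+=[2.4406, 3.2413]  P^+=[0.7489 0.3286; 0.3286 0.7809]
step 2: x^-=[3.5426, 3.2413]  P^-=[1.2026 0.6051; 0.6051 0.8809]  H_jac=[-0.1406 0.1537]  S=[0.4684]  K=[-0.1624; 0.1074]  nu=[0.9390]  x^+=[3.3901, 3.3421]  P^+=[1.1902 0.6132; 0.6132 0.8755]
step 3: x^-=[4.5264, 3.3421]  P^-=[1.8485 0.9219; 0.9219 0.9755]  H_jac=[-0.1056 0.1430]  S=[0.4627]  K=[-0.1369; 0.0911]  nu=[2.2940]  x^+=[4.2124, 3.5510]  P^+=[1.8398 0.9277; 0.9277 0.9716]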